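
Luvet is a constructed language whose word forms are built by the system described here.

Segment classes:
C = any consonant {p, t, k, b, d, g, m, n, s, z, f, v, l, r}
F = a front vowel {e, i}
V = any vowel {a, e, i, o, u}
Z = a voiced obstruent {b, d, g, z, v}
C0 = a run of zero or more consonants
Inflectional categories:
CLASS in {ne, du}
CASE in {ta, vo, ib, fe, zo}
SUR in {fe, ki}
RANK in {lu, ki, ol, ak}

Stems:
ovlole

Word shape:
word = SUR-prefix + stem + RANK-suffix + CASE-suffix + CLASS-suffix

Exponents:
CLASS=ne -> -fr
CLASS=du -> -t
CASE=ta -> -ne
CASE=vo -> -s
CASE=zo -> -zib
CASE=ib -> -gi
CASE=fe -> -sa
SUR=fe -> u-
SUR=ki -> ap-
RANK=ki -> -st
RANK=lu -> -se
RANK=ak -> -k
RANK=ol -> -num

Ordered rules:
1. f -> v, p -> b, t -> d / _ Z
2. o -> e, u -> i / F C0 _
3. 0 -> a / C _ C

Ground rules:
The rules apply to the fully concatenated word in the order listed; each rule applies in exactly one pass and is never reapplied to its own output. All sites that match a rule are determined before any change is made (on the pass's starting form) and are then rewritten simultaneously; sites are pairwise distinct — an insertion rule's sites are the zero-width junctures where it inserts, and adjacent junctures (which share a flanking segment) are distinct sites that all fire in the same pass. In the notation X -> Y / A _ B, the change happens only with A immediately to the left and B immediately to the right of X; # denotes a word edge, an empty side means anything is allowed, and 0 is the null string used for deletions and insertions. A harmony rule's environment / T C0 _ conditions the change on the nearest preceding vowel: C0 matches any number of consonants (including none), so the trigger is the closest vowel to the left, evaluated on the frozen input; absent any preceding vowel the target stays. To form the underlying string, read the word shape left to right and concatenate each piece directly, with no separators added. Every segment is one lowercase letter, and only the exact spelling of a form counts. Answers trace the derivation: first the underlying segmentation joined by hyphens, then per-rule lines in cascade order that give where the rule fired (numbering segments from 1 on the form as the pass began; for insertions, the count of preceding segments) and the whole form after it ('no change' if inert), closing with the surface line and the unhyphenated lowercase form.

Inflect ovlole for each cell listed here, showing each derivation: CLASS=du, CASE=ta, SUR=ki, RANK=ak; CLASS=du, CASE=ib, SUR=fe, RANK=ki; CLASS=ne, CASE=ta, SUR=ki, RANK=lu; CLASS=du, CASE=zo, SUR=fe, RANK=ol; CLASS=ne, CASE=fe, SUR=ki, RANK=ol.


cell CLASS=du, CASE=ta, SUR=ki, RANK=ak:
underlying: ap-ovlole-k-ne-t
1. f -> v, p -> b, t -> d / _ Z: no change
2. o -> e, u -> i / F C0 _: no change
3. 0 -> a / C _ C: inserts after position(s) 4, 9: apovalolekanet
surface: apovalolekanet

cell CLASS=du, CASE=ib, SUR=fe, RANK=ki:
underlying: u-ovlole-st-gi-t
1. f -> v, p -> b, t -> d / _ Z: fires at position(s) 9: uovlolesdgit
2. o -> e, u -> i / F C0 _: no change
3. 0 -> a / C _ C: inserts after position(s) 3, 8, 9: uovalolesadagit
surface: uovalolesadagit

cell CLASS=ne, CASE=ta, SUR=ki, RANK=lu:
underlying: ap-ovlole-se-ne-fr
1. f -> v, p -> b, t -> d / _ Z: no change
2. o -> e, u -> i / F C0 _: no change
3. 0 -> a / C _ C: inserts after position(s) 4, 13: apovalolesenefar
surface: apovalolesenefar

cell CLASS=du, CASE=zo, SUR=fe, RANK=ol:
underlying: u-ovlole-num-zib-t
1. f -> v, p -> b, t -> d / _ Z: no change
2. o -> e, u -> i / F C0 _: fires at position(s) 9: uovlolenimzibt
3. 0 -> a / C _ C: inserts after position(s) 3, 10, 13: uovalolenimazibat
surface: uovalolenimazibat

cell CLASS=ne, CASE=fe, SUR=ki, RANK=ol:
underlying: ap-ovlole-num-sa-fr
1. f -> v, p -> b, t -> d / _ Z: no change
2. o -> e, u -> i / F C0 _: fires at position(s) 10: apovlolenimsafr
3. 0 -> a / C _ C: inserts after position(s) 4, 11, 14: apovalolenimasafar
surface: apovalolenimasafar


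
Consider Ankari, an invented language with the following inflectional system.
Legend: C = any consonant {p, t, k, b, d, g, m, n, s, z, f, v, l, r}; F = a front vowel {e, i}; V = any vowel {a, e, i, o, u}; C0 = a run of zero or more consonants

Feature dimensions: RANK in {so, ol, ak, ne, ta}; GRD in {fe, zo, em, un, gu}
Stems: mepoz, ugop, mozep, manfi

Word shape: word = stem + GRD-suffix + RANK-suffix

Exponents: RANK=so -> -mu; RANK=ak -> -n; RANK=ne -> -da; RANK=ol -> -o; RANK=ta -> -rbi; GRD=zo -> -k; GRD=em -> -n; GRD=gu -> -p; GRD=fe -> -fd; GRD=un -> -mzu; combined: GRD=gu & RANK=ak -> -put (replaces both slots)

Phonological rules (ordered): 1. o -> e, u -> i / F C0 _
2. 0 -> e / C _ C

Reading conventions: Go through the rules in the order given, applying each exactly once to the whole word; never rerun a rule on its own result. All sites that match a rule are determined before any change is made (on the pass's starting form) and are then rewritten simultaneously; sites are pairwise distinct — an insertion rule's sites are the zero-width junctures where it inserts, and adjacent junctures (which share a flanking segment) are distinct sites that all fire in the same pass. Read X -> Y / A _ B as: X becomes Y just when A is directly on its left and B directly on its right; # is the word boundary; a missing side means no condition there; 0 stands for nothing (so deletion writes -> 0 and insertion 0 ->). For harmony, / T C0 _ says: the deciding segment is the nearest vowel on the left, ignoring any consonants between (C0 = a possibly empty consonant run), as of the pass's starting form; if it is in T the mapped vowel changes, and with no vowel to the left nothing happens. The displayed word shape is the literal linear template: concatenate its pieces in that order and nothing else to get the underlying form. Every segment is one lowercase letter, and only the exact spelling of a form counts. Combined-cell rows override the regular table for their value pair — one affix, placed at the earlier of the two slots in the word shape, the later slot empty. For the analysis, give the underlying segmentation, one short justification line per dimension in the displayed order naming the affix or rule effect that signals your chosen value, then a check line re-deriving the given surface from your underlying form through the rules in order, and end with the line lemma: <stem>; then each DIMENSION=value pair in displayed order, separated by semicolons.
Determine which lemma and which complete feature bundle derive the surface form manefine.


underlying: manfi-n-o
RANK=ol - signalled by the affix -o
GRD=em - signalled by the affix -n
check: manfino -> manfine -> manefine
lemma: manfi; RANK=ol; GRD=em


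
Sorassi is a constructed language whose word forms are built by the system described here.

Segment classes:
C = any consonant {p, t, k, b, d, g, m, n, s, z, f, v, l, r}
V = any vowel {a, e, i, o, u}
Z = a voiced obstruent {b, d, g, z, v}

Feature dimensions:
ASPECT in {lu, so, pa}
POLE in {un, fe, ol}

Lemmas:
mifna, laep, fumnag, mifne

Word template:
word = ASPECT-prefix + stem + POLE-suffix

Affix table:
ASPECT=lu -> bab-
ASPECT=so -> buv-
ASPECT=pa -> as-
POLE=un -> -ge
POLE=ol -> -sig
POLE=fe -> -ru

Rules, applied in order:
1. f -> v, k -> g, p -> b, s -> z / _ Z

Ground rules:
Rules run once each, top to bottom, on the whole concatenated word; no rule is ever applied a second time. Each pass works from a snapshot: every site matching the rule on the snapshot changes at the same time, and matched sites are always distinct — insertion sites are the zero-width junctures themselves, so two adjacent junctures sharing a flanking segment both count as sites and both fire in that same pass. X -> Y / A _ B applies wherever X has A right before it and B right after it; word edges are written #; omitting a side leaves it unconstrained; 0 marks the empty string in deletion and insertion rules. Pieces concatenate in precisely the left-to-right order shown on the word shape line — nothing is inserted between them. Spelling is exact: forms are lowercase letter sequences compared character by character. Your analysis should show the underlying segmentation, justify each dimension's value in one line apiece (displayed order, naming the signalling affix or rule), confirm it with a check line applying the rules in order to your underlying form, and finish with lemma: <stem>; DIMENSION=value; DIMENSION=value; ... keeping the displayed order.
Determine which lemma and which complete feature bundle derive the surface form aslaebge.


underlying: as-laep-ge
ASPECT=pa - signalled by the affix as-
POLE=un - signalled by the affix -ge
check: aslaepge -> aslaebge
lemma: laep; ASPECT=pa; POLE=un


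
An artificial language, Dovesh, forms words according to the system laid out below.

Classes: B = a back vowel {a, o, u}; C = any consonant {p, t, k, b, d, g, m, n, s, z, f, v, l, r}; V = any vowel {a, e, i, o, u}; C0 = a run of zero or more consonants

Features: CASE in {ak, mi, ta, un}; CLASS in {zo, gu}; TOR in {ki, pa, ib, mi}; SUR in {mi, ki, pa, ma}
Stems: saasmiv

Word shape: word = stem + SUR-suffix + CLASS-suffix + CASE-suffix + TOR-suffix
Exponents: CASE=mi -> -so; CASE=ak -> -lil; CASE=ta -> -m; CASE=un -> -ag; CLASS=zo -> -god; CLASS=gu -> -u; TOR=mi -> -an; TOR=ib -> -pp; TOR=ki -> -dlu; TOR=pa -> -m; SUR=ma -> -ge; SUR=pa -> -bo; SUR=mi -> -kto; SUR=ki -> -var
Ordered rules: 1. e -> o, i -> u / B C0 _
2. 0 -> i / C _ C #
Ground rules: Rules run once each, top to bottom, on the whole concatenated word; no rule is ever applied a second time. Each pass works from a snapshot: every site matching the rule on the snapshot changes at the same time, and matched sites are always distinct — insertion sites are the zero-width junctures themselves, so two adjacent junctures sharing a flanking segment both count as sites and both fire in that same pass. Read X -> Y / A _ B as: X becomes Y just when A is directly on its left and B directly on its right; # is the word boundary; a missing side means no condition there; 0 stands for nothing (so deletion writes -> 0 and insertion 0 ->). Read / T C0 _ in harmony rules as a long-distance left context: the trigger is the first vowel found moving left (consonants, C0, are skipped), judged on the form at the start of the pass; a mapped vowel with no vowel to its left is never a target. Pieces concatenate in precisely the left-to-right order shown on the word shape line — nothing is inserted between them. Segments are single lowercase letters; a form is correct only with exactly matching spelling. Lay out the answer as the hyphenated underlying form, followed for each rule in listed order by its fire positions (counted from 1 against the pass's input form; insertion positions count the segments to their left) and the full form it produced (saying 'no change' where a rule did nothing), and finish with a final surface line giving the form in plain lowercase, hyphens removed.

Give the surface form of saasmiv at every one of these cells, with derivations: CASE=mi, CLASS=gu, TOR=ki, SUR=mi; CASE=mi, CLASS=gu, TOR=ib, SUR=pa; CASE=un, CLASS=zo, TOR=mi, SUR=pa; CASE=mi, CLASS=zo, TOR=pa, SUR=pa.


cell CASE=mi, CLASS=gu, TOR=ki, SUR=mi:
underlying: saasmiv-kto-u-so-dlu
1. e -> o, i -> u / B C0 _: fires at position(s) 6: saasmuvktousodlu
2. 0 -> i / C _ C #: no change
surface: saasmuvktousodlu

cell CASE=mi, CLASS=gu, TOR=ib, SUR=pa:
underlying: saasmiv-bo-u-so-pp
1. e -> o, i -> u / B C0 _: fires at position(s) 6: saasmuvbousopp
2. 0 -> i / C _ C #: inserts after position(s) 13: saasmuvbousopip
surface: saasmuvbousopip

cell CASE=un, CLASS=zo, TOR=mi, SUR=pa:
underlying: saasmiv-bo-god-ag-an
1. e -> o, i -> u / B C0 _: fires at position(s) 6: saasmuvbogodagan
2. 0 -> i / C _ C #: no change
surface: saasmuvbogodagan

cell CASE=mi, CLASS=zo, TOR=pa, SUR=pa:
underlying: saasmiv-bo-god-so-m
1. e -> o, i -> u / B C0 _: fires at position(s) 6: saasmuvbogodsom
2. 0 -> i / C _ C #: no change
surface: saasmuvbogodsom


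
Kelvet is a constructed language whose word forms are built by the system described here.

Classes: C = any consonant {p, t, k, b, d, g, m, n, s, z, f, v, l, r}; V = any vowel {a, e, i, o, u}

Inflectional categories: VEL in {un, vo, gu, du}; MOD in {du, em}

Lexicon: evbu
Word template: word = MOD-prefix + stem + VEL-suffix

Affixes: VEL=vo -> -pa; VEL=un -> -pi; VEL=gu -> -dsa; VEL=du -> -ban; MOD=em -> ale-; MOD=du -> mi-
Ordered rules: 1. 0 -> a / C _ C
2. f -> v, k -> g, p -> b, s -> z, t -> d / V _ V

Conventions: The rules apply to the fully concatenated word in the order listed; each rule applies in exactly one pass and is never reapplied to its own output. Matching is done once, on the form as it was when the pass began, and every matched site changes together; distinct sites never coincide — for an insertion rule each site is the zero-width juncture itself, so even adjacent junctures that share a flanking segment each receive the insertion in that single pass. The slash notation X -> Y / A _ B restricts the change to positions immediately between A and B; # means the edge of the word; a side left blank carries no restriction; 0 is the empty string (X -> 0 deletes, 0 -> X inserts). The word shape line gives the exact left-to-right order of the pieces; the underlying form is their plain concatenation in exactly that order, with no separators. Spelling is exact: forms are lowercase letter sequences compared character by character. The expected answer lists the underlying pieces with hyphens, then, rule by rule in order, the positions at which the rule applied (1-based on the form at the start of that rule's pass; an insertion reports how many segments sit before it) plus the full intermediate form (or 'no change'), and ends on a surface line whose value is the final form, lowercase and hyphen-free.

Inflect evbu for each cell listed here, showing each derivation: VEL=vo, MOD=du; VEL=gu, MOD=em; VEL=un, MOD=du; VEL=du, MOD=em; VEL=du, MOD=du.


cell VEL=vo, MOD=du:
underlying: mi-evbu-pa
1. 0 -> a / C _ C: inserts after position(s) 4: mievabupa
2. f -> v, k -> g, p -> b, s -> z, t -> d / V _ V: fires at position(s) 8: mievabuba
surface: mievabuba

cell VEL=gu, MOD=em:
underlying: ale-evbu-dsa
1. 0 -> a / C _ C: inserts after position(s) 5, 8: aleevabudasa
2. f -> v, k -> g, p -> b, s -> z, t -> d / V _ V: fires at position(s) 11: aleevabudaza
surface: aleevabudaza

cell VEL=un, MOD=du:
underlying: mi-evbu-pi
1. 0 -> a / C _ C: inserts after position(s) 4: mievabupi
2. f -> v, k -> g, p -> b, s -> z, t -> d / V _ V: fires at position(s) 8: mievabubi
surface: mievabubi

cell VEL=du, MOD=em:
underlying: ale-evbu-ban
1. 0 -> a / C _ C: inserts after position(s) 5: aleevabuban
2. f -> v, k -> g, p -> b, s -> z, t -> d / V _ V: no change
surface: aleevabuban

cell VEL=du, MOD=du:
underlying: mi-evbu-ban
1. 0 -> a / C _ C: inserts after position(s) 4: mievabuban
2. f -> v, k -> g, p -> b, s -> z, t -> d / V _ V: no change
surface: mievabuban


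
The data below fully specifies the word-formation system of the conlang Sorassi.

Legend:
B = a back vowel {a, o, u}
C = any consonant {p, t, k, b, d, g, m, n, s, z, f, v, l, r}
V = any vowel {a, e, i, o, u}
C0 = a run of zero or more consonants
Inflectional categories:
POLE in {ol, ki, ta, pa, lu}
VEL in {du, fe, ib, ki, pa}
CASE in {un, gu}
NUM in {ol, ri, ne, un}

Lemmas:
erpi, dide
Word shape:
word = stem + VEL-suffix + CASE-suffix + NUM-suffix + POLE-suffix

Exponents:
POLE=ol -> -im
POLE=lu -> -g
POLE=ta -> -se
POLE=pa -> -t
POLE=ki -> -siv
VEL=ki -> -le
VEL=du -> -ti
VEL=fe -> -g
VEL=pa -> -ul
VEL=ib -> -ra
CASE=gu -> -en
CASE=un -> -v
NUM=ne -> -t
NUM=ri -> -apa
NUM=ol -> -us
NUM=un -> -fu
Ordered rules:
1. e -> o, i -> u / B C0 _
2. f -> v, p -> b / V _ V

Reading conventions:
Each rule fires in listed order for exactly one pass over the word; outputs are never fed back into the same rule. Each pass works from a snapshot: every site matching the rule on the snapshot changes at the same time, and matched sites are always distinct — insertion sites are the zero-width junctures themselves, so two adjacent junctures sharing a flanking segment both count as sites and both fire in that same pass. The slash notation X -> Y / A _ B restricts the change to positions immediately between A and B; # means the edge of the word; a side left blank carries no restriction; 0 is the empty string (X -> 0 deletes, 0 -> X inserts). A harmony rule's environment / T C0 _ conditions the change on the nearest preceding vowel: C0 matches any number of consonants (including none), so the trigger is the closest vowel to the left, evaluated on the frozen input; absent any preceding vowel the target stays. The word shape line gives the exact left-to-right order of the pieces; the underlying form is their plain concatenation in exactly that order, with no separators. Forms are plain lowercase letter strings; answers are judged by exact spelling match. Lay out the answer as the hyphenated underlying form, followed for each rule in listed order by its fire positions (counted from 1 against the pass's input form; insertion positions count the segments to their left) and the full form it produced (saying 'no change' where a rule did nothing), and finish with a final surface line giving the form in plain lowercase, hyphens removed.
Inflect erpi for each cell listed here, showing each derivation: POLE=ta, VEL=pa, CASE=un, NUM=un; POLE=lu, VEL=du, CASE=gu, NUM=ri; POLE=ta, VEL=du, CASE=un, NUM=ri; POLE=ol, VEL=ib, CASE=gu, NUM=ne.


cell POLE=ta, VEL=pa, CASE=un, NUM=un:
underlying: erpi-ul-v-fu-se
1. e -> o, i -> u / B C0 _: fires at position(s) 11: erpiulvfuso
2. f -> v, p -> b / V _ V: no change
surface: erpiulvfuso

cell POLE=lu, VEL=du, CASE=gu, NUM=ri:
underlying: erpi-ti-en-apa-g
1. e -> o, i -> u / B C0 _: no change
2. f -> v, p -> b / V _ V: fires at position(s) 10: erpitienabag
surface: erpitienabag

cell POLE=ta, VEL=du, CASE=un, NUM=ri:
underlying: erpi-ti-v-apa-se
1. e -> o, i -> u / B C0 _: fires at position(s) 12: erpitivapaso
2. f -> v, p -> b / V _ V: fires at position(s) 9: erpitivabaso
surface: erpitivabaso

cell POLE=ol, VEL=ib, CASE=gu, NUM=ne:
underlying: erpi-ra-en-t-im
1. e -> o, i -> u / B C0 _: fires at position(s) 7: erpiraontim
2. f -> v, p -> b / V _ V: no change
surface: erpiraontim


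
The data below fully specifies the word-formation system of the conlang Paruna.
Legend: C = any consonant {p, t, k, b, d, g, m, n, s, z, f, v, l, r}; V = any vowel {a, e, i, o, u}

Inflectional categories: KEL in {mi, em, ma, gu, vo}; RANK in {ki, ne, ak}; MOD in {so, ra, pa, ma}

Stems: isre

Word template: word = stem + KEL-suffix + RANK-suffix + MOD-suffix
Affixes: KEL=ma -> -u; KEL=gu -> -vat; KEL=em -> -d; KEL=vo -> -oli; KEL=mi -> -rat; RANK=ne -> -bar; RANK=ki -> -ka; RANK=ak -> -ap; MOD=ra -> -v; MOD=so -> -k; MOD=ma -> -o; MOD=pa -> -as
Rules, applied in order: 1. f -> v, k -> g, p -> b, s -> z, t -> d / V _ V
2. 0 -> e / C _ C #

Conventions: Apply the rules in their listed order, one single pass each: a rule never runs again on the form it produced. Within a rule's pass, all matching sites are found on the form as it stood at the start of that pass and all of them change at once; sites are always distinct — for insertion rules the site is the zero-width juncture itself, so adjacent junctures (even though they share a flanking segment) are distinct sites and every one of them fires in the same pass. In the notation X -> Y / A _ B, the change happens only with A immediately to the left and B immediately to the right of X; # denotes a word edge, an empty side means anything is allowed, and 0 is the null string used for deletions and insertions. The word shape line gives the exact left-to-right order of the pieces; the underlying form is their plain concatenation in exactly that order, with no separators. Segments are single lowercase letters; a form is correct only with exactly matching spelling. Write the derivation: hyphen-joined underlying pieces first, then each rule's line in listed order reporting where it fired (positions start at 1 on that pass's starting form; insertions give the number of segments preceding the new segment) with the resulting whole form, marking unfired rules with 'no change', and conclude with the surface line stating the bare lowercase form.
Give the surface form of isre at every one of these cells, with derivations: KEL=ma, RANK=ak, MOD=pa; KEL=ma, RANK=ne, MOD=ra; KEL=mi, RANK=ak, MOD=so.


cell KEL=ma, RANK=ak, MOD=pa:
underlying: isre-u-ap-as
1. f -> v, k -> g, p -> b, s -> z, t -> d / V _ V: fires at position(s) 7: isreuabas
2. 0 -> e / C _ C #: no change
surface: isreuabas

cell KEL=ma, RANK=ne, MOD=ra:
underlying: isre-u-bar-v
1. f -> v, k -> g, p -> b, s -> z, t -> d / V _ V: no change
2. 0 -> e / C _ C #: inserts after position(s) 8: isreubarev
surface: isreubarev

cell KEL=mi, RANK=ak, MOD=so:
underlying: isre-rat-ap-k
1. f -> v, k -> g, p -> b, s -> z, t -> d / V _ V: fires at position(s) 7: isreradapk
2. 0 -> e / C _ C #: inserts after position(s) 9: isreradapek
surface: isreradapek


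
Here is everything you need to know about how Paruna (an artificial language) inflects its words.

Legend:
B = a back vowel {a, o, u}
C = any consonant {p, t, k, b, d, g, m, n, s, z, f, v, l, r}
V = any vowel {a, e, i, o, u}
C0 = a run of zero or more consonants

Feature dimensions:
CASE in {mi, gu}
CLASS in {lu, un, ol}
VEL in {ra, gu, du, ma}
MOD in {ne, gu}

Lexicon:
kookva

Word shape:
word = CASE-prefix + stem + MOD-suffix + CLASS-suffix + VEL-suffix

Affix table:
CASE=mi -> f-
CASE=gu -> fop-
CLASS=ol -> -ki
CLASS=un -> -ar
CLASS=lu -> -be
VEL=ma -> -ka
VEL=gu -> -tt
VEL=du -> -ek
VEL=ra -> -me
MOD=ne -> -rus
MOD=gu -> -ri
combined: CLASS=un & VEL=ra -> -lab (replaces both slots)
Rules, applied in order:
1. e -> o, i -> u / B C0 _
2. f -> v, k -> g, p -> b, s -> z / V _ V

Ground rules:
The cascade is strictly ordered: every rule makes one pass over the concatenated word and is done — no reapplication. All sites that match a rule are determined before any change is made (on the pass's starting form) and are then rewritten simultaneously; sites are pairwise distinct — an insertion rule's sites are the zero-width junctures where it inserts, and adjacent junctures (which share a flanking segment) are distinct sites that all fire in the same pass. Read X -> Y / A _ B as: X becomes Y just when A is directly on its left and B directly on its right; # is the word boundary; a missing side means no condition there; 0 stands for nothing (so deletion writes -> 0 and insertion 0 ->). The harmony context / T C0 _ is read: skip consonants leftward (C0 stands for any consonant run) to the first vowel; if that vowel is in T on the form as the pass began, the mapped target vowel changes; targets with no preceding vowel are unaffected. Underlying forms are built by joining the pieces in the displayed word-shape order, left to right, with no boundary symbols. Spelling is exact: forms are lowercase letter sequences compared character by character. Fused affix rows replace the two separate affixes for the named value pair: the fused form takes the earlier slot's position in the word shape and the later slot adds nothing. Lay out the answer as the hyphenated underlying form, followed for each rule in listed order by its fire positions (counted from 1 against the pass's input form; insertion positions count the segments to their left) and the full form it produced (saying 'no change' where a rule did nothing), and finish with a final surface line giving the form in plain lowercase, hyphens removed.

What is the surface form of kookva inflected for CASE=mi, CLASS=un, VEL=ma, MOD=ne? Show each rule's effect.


underlying: f-kookva-rus-ar-ka
1. e -> o, i -> u / B C0 _: no change
2. f -> v, k -> g, p -> b, s -> z / V _ V: fires at position(s) 10: fkookvaruzarka
surface: fkookvaruzarka


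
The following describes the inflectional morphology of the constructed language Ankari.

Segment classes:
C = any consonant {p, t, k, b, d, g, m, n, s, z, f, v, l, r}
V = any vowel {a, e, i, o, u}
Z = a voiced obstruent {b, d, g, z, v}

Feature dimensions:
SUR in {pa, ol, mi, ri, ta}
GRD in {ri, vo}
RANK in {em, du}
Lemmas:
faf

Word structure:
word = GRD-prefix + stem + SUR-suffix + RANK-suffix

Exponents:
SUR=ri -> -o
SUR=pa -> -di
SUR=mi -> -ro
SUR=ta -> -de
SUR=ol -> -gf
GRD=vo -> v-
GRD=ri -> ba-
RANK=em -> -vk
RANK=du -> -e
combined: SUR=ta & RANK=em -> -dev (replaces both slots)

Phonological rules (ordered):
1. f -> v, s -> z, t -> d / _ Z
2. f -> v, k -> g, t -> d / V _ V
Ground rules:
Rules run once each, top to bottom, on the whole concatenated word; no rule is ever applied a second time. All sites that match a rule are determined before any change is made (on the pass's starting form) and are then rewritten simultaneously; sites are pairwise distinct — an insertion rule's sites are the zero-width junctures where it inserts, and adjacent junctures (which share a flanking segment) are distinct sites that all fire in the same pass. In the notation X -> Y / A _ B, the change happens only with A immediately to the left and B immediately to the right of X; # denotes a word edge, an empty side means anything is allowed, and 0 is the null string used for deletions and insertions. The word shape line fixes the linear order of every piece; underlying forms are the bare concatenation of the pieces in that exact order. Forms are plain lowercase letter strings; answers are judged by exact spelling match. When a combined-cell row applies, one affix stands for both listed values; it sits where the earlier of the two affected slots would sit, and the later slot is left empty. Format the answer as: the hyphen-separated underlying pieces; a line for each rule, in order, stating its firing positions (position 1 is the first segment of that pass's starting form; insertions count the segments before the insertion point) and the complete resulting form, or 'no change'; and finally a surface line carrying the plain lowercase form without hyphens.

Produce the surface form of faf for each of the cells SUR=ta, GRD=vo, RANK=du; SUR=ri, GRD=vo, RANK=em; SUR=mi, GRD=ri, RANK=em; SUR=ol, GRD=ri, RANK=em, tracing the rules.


cell SUR=ta, GRD=vo, RANK=du:
underlying: v-faf-de-e
1. f -> v, s -> z, t -> d / _ Z: fires at position(s) 4: vfavdee
2. f -> v, k -> g, t -> d / V _ V: no change
surface: vfavdee

cell SUR=ri, GRD=vo, RANK=em:
underlying: v-faf-o-vk
1. f -> v, s -> z, t -> d / _ Z: no change
2. f -> v, k -> g, t -> d / V _ V: fires at position(s) 4: vfavovk
surface: vfavovk

cell SUR=mi, GRD=ri, RANK=em:
underlying: ba-faf-ro-vk
1. f -> v, s -> z, t -> d / _ Z: no change
2. f -> v, k -> g, t -> d / V _ V: fires at position(s) 3: bavafrovk
surface: bavafrovk

cell SUR=ol, GRD=ri, RANK=em:
underlying: ba-faf-gf-vk
1. f -> v, s -> z, t -> d / _ Z: fires at position(s) 5, 7: bafavgvvk
2. f -> v, k -> g, t -> d / V _ V: fires at position(s) 3: bavavgvvk
surface: bavavgvvk


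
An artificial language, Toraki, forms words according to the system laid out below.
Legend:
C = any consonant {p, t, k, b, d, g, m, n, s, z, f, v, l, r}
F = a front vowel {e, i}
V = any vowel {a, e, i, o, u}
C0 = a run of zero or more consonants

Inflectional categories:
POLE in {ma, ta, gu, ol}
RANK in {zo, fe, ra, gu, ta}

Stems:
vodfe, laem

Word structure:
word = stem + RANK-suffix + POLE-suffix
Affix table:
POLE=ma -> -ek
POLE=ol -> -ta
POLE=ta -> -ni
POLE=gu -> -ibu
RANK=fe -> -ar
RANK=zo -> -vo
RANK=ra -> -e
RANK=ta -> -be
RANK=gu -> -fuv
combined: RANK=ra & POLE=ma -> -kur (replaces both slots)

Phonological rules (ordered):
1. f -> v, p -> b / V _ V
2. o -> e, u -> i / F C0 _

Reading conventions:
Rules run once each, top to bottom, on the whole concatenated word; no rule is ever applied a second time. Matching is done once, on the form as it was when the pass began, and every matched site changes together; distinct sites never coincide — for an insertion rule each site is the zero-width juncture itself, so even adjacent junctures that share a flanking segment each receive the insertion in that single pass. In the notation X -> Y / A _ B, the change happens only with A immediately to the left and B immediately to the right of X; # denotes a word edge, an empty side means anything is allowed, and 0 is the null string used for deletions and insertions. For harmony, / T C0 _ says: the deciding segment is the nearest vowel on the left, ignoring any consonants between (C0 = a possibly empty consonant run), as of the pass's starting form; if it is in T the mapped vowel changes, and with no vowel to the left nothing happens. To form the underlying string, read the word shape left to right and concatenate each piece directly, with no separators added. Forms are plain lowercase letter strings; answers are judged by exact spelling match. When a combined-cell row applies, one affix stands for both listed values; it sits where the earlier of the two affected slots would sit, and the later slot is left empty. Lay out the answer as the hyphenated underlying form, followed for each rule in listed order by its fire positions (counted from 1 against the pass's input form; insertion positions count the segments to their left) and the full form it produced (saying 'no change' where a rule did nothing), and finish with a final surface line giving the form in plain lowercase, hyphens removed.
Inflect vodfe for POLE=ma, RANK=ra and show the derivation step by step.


underlying: vodfe-kur
1. f -> v, p -> b / V _ V: no change
2. o -> e, u -> i / F C0 _: fires at position(s) 7: vodfekir
surface: vodfekir


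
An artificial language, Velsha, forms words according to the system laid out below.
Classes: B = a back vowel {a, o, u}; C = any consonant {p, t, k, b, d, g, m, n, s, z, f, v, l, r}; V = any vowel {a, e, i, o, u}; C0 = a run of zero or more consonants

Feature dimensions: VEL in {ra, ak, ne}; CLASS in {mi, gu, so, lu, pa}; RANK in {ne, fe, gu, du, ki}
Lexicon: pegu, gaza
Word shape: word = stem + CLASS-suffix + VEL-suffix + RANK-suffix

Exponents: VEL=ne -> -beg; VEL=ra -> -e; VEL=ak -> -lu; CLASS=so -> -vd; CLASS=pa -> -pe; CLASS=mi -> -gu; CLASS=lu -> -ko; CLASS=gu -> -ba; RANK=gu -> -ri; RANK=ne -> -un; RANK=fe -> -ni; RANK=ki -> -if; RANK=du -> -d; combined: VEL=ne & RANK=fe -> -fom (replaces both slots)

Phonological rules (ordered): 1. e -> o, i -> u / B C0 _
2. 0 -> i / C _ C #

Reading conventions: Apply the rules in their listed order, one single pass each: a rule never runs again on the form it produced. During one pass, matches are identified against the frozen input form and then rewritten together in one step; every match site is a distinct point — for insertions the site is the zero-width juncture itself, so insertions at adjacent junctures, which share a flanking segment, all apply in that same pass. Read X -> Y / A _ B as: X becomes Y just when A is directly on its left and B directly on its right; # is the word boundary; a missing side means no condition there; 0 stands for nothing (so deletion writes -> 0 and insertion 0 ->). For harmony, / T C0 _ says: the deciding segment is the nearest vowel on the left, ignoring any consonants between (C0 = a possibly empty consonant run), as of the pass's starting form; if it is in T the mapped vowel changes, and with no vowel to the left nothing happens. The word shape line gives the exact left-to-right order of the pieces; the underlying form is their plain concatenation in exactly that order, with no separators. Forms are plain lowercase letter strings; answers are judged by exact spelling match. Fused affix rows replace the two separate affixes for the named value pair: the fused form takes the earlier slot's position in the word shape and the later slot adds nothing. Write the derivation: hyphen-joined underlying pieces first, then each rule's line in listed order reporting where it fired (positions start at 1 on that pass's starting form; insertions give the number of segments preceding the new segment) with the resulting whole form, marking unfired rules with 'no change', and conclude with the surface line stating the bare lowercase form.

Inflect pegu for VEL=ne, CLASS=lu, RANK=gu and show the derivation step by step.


underlying: pegu-ko-beg-ri
1. e -> o, i -> u / B C0 _: fires at position(s) 8: pegukobogri
2. 0 -> i / C _ C #: no change
surface: pegukobogri


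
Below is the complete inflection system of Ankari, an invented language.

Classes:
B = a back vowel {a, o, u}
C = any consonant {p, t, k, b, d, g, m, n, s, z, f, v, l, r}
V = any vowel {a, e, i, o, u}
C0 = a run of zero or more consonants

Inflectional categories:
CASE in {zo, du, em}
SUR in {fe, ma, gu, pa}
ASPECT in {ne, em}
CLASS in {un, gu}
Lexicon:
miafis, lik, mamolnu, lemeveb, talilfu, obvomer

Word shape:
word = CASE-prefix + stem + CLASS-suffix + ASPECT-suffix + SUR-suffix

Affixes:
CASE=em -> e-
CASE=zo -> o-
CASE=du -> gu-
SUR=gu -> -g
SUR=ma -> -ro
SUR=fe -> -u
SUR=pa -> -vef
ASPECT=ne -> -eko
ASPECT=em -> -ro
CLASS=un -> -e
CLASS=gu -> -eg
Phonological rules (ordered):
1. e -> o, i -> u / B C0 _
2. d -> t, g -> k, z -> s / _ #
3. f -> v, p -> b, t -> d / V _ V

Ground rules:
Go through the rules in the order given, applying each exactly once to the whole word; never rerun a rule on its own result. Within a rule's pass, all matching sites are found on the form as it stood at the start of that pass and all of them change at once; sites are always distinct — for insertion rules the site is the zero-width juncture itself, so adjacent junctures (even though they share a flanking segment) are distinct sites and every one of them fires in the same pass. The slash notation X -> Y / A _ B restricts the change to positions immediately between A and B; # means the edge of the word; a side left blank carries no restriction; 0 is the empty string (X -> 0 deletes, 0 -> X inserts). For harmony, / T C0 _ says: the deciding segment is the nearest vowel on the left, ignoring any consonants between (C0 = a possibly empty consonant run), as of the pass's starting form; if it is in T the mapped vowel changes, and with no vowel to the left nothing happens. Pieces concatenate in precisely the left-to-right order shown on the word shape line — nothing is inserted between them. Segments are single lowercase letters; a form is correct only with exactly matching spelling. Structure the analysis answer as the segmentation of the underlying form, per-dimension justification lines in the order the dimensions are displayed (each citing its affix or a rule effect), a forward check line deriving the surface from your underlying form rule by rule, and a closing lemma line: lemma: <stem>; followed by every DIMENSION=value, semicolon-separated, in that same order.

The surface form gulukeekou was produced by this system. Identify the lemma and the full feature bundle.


underlying: gu-lik-e-eko-u
CASE=du - signalled by the affix gu-
SUR=fe - signalled by the affix -u
ASPECT=ne - signalled by the affix -eko
CLASS=un - signalled by the affix -e
check: gulikeekou -> gulukeekou -> gulukeekou -> gulukeekou
lemma: lik; CASE=du; SUR=fe; ASPECT=ne; CLASS=un


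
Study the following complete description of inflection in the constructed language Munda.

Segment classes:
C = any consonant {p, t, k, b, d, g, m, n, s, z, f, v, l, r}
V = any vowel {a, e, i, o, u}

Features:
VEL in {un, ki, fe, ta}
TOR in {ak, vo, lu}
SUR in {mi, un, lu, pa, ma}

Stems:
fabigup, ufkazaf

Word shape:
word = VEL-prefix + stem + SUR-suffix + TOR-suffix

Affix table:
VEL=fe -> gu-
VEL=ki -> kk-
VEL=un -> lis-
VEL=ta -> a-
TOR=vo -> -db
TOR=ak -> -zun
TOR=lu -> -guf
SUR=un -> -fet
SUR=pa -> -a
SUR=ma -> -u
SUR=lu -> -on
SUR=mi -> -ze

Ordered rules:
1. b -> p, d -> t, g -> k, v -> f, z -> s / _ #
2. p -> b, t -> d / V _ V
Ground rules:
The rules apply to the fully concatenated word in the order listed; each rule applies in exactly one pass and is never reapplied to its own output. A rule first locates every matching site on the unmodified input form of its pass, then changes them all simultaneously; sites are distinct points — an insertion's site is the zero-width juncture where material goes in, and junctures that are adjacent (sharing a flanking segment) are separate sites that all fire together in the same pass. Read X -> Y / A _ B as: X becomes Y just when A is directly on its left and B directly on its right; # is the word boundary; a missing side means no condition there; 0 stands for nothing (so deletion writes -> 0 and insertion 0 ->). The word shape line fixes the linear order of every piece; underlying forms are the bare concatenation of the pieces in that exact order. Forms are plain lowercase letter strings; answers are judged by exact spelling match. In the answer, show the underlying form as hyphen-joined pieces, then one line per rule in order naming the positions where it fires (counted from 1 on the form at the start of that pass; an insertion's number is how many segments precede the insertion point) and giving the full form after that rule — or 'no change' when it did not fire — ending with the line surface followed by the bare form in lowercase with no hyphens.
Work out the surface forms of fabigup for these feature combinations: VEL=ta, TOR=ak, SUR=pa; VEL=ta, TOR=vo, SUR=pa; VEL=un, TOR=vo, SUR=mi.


cell VEL=ta, TOR=ak, SUR=pa:
underlying: a-fabigup-a-zun
1. b -> p, d -> t, g -> k, v -> f, z -> s / _ #: no change
2. p -> b, t -> d / V _ V: fires at position(s) 8: afabigubazun
surface: afabigubazun

cell VEL=ta, TOR=vo, SUR=pa:
underlying: a-fabigup-a-db
1. b -> p, d -> t, g -> k, v -> f, z -> s / _ #: fires at position(s) 11: afabigupadp
2. p -> b, t -> d / V _ V: fires at position(s) 8: afabigubadp
surface: afabigubadp

cell VEL=un, TOR=vo, SUR=mi:
underlying: lis-fabigup-ze-db
1. b -> p, d -> t, g -> k, v -> f, z -> s / _ #: fires at position(s) 14: lisfabigupzedp
2. p -> b, t -> d / V _ V: no change
surface: lisfabigupzedp


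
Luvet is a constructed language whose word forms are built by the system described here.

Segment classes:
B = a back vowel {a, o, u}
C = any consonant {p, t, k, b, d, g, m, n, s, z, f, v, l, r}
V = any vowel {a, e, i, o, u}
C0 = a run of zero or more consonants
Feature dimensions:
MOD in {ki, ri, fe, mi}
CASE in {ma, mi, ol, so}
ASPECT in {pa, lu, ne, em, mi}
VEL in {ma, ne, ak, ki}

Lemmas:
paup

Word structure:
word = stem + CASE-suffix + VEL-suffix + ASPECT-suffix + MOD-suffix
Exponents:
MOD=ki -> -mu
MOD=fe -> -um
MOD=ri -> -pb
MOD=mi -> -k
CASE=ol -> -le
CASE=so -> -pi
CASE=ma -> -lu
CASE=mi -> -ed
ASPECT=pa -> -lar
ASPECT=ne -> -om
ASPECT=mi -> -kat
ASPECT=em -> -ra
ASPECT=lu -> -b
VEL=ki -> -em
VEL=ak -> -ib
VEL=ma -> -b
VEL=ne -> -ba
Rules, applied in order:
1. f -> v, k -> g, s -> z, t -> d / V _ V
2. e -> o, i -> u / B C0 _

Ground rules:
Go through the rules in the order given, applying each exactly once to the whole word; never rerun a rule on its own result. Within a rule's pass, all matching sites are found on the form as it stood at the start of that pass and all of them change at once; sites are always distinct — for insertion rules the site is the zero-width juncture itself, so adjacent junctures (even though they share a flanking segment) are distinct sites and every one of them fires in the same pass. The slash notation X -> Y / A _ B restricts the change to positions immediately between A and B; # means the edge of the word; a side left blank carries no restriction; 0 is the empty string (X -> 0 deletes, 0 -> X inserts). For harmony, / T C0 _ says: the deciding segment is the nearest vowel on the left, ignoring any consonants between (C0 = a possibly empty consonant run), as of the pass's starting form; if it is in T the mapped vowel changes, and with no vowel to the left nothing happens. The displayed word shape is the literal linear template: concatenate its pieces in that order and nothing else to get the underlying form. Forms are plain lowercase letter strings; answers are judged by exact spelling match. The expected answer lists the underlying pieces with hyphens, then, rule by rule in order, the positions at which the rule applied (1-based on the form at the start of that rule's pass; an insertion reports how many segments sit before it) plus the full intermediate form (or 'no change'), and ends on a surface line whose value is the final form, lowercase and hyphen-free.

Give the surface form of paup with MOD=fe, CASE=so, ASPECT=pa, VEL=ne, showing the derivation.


underlying: paup-pi-ba-lar-um
1. f -> v, k -> g, s -> z, t -> d / V _ V: no change
2. e -> o, i -> u / B C0 _: fires at position(s) 6: pauppubalarum
surface: pauppubalarum
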